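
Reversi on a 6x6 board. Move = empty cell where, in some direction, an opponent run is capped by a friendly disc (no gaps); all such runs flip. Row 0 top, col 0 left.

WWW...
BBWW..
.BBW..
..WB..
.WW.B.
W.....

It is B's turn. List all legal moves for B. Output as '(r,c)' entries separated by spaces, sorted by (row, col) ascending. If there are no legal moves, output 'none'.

Answer: (0,3) (0,4) (1,4) (2,4) (3,1) (4,3) (5,1) (5,2)

Derivation:
(0,3): flips 3 -> legal
(0,4): flips 1 -> legal
(1,4): flips 2 -> legal
(2,4): flips 1 -> legal
(3,0): no bracket -> illegal
(3,1): flips 1 -> legal
(3,4): no bracket -> illegal
(4,0): no bracket -> illegal
(4,3): flips 1 -> legal
(5,1): flips 1 -> legal
(5,2): flips 2 -> legal
(5,3): no bracket -> illegal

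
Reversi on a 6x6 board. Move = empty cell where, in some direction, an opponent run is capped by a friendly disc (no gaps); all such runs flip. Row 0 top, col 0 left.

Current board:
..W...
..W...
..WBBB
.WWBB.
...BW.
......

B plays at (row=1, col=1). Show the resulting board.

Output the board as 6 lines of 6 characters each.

Place B at (1,1); scan 8 dirs for brackets.
Dir NW: first cell '.' (not opp) -> no flip
Dir N: first cell '.' (not opp) -> no flip
Dir NE: opp run (0,2), next=edge -> no flip
Dir W: first cell '.' (not opp) -> no flip
Dir E: opp run (1,2), next='.' -> no flip
Dir SW: first cell '.' (not opp) -> no flip
Dir S: first cell '.' (not opp) -> no flip
Dir SE: opp run (2,2) capped by B -> flip
All flips: (2,2)

Answer: ..W...
.BW...
..BBBB
.WWBB.
...BW.
......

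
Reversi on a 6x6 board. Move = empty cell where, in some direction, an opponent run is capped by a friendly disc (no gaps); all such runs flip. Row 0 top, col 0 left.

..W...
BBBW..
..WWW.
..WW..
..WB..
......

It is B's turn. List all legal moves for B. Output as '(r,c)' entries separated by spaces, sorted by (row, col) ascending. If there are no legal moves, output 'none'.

Answer: (0,3) (1,4) (2,1) (3,4) (4,1) (4,4) (5,2)

Derivation:
(0,1): no bracket -> illegal
(0,3): flips 3 -> legal
(0,4): no bracket -> illegal
(1,4): flips 1 -> legal
(1,5): no bracket -> illegal
(2,1): flips 1 -> legal
(2,5): no bracket -> illegal
(3,1): no bracket -> illegal
(3,4): flips 1 -> legal
(3,5): no bracket -> illegal
(4,1): flips 1 -> legal
(4,4): flips 2 -> legal
(5,1): no bracket -> illegal
(5,2): flips 3 -> legal
(5,3): no bracket -> illegal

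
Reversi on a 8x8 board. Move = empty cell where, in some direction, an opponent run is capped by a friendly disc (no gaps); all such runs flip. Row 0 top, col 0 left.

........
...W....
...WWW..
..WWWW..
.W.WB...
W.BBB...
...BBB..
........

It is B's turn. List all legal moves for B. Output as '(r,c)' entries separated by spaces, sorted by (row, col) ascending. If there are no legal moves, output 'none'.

(0,2): no bracket -> illegal
(0,3): flips 4 -> legal
(0,4): no bracket -> illegal
(1,2): no bracket -> illegal
(1,4): flips 2 -> legal
(1,5): no bracket -> illegal
(1,6): flips 3 -> legal
(2,1): flips 2 -> legal
(2,2): flips 1 -> legal
(2,6): flips 1 -> legal
(3,0): flips 1 -> legal
(3,1): no bracket -> illegal
(3,6): no bracket -> illegal
(4,0): no bracket -> illegal
(4,2): flips 1 -> legal
(4,5): no bracket -> illegal
(4,6): no bracket -> illegal
(5,1): no bracket -> illegal
(6,0): no bracket -> illegal
(6,1): no bracket -> illegal

Answer: (0,3) (1,4) (1,6) (2,1) (2,2) (2,6) (3,0) (4,2)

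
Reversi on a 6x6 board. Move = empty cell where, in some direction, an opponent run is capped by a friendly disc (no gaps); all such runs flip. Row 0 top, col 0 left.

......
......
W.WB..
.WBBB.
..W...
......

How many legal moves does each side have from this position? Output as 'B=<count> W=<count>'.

-- B to move --
(1,0): no bracket -> illegal
(1,1): flips 1 -> legal
(1,2): flips 1 -> legal
(1,3): no bracket -> illegal
(2,1): flips 1 -> legal
(3,0): flips 1 -> legal
(4,0): no bracket -> illegal
(4,1): no bracket -> illegal
(4,3): no bracket -> illegal
(5,1): flips 1 -> legal
(5,2): flips 1 -> legal
(5,3): no bracket -> illegal
B mobility = 6
-- W to move --
(1,2): no bracket -> illegal
(1,3): no bracket -> illegal
(1,4): no bracket -> illegal
(2,1): no bracket -> illegal
(2,4): flips 2 -> legal
(2,5): no bracket -> illegal
(3,5): flips 3 -> legal
(4,1): no bracket -> illegal
(4,3): no bracket -> illegal
(4,4): flips 1 -> legal
(4,5): no bracket -> illegal
W mobility = 3

Answer: B=6 W=3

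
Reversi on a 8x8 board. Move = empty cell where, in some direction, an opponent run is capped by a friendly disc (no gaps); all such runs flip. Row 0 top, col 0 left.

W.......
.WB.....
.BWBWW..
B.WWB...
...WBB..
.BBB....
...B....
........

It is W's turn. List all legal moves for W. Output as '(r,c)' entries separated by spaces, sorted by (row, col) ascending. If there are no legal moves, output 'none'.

(0,1): no bracket -> illegal
(0,2): flips 1 -> legal
(0,3): no bracket -> illegal
(1,0): flips 1 -> legal
(1,3): flips 2 -> legal
(1,4): flips 1 -> legal
(2,0): flips 1 -> legal
(3,1): flips 1 -> legal
(3,5): flips 1 -> legal
(3,6): no bracket -> illegal
(4,0): no bracket -> illegal
(4,1): no bracket -> illegal
(4,2): no bracket -> illegal
(4,6): flips 2 -> legal
(5,0): no bracket -> illegal
(5,4): flips 2 -> legal
(5,5): flips 1 -> legal
(5,6): no bracket -> illegal
(6,0): no bracket -> illegal
(6,1): flips 1 -> legal
(6,2): no bracket -> illegal
(6,4): no bracket -> illegal
(7,2): no bracket -> illegal
(7,3): flips 2 -> legal
(7,4): no bracket -> illegal

Answer: (0,2) (1,0) (1,3) (1,4) (2,0) (3,1) (3,5) (4,6) (5,4) (5,5) (6,1) (7,3)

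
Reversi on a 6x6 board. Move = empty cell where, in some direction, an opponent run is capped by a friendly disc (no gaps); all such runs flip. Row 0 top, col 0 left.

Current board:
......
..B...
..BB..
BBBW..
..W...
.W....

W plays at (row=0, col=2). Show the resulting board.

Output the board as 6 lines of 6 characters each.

Answer: ..W...
..W...
..WB..
BBWW..
..W...
.W....

Derivation:
Place W at (0,2); scan 8 dirs for brackets.
Dir NW: edge -> no flip
Dir N: edge -> no flip
Dir NE: edge -> no flip
Dir W: first cell '.' (not opp) -> no flip
Dir E: first cell '.' (not opp) -> no flip
Dir SW: first cell '.' (not opp) -> no flip
Dir S: opp run (1,2) (2,2) (3,2) capped by W -> flip
Dir SE: first cell '.' (not opp) -> no flip
All flips: (1,2) (2,2) (3,2)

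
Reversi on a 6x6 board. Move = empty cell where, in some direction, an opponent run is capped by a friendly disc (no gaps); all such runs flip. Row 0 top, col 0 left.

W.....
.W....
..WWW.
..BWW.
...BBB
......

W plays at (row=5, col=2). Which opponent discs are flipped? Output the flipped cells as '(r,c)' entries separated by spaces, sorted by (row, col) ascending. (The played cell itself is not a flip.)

Answer: (4,3)

Derivation:
Dir NW: first cell '.' (not opp) -> no flip
Dir N: first cell '.' (not opp) -> no flip
Dir NE: opp run (4,3) capped by W -> flip
Dir W: first cell '.' (not opp) -> no flip
Dir E: first cell '.' (not opp) -> no flip
Dir SW: edge -> no flip
Dir S: edge -> no flip
Dir SE: edge -> no flip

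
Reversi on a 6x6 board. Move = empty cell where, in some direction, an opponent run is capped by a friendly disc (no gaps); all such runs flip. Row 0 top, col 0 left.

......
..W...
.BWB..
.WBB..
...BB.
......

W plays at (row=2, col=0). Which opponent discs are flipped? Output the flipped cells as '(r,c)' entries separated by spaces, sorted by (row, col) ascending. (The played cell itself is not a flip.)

Answer: (2,1)

Derivation:
Dir NW: edge -> no flip
Dir N: first cell '.' (not opp) -> no flip
Dir NE: first cell '.' (not opp) -> no flip
Dir W: edge -> no flip
Dir E: opp run (2,1) capped by W -> flip
Dir SW: edge -> no flip
Dir S: first cell '.' (not opp) -> no flip
Dir SE: first cell 'W' (not opp) -> no flip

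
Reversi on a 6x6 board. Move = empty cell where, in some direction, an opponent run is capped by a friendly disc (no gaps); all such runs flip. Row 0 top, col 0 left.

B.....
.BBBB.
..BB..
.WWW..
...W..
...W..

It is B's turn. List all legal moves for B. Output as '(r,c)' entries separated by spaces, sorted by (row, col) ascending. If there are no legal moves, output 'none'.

(2,0): no bracket -> illegal
(2,1): no bracket -> illegal
(2,4): no bracket -> illegal
(3,0): no bracket -> illegal
(3,4): no bracket -> illegal
(4,0): flips 1 -> legal
(4,1): flips 1 -> legal
(4,2): flips 1 -> legal
(4,4): flips 1 -> legal
(5,2): no bracket -> illegal
(5,4): no bracket -> illegal

Answer: (4,0) (4,1) (4,2) (4,4)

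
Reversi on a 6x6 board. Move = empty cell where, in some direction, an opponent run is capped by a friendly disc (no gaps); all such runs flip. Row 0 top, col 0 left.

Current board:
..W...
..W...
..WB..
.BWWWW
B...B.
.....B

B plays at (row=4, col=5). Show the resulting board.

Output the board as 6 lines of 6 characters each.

Place B at (4,5); scan 8 dirs for brackets.
Dir NW: opp run (3,4) capped by B -> flip
Dir N: opp run (3,5), next='.' -> no flip
Dir NE: edge -> no flip
Dir W: first cell 'B' (not opp) -> no flip
Dir E: edge -> no flip
Dir SW: first cell '.' (not opp) -> no flip
Dir S: first cell 'B' (not opp) -> no flip
Dir SE: edge -> no flip
All flips: (3,4)

Answer: ..W...
..W...
..WB..
.BWWBW
B...BB
.....B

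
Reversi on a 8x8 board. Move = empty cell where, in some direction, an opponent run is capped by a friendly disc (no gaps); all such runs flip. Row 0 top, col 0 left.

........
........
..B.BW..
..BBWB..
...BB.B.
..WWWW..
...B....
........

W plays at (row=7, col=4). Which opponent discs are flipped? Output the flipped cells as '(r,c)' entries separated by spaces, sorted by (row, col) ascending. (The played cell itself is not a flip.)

Dir NW: opp run (6,3) capped by W -> flip
Dir N: first cell '.' (not opp) -> no flip
Dir NE: first cell '.' (not opp) -> no flip
Dir W: first cell '.' (not opp) -> no flip
Dir E: first cell '.' (not opp) -> no flip
Dir SW: edge -> no flip
Dir S: edge -> no flip
Dir SE: edge -> no flip

Answer: (6,3)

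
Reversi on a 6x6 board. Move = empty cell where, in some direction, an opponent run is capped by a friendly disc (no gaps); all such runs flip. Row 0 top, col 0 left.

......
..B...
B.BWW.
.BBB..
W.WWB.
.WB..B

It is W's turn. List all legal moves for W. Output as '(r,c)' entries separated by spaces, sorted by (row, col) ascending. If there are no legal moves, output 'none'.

(0,1): flips 1 -> legal
(0,2): flips 3 -> legal
(0,3): no bracket -> illegal
(1,0): no bracket -> illegal
(1,1): no bracket -> illegal
(1,3): flips 2 -> legal
(2,1): flips 2 -> legal
(3,0): no bracket -> illegal
(3,4): no bracket -> illegal
(3,5): no bracket -> illegal
(4,1): flips 1 -> legal
(4,5): flips 1 -> legal
(5,3): flips 1 -> legal
(5,4): no bracket -> illegal

Answer: (0,1) (0,2) (1,3) (2,1) (4,1) (4,5) (5,3)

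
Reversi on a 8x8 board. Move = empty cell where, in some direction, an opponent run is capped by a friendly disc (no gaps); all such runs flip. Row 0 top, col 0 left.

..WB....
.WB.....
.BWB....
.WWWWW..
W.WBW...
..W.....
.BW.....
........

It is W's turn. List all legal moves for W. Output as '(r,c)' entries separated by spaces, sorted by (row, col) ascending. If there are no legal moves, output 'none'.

Answer: (0,1) (0,4) (1,0) (1,3) (1,4) (2,0) (2,4) (5,3) (5,4) (6,0) (7,0)

Derivation:
(0,1): flips 2 -> legal
(0,4): flips 1 -> legal
(1,0): flips 1 -> legal
(1,3): flips 2 -> legal
(1,4): flips 1 -> legal
(2,0): flips 1 -> legal
(2,4): flips 1 -> legal
(3,0): no bracket -> illegal
(5,0): no bracket -> illegal
(5,1): no bracket -> illegal
(5,3): flips 1 -> legal
(5,4): flips 1 -> legal
(6,0): flips 1 -> legal
(7,0): flips 1 -> legal
(7,1): no bracket -> illegal
(7,2): no bracket -> illegal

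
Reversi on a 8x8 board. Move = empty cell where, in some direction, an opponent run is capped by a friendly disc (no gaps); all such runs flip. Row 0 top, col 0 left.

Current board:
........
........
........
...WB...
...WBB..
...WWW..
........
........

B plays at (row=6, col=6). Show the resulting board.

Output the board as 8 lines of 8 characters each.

Answer: ........
........
........
...WB...
...WBB..
...WWB..
......B.
........

Derivation:
Place B at (6,6); scan 8 dirs for brackets.
Dir NW: opp run (5,5) capped by B -> flip
Dir N: first cell '.' (not opp) -> no flip
Dir NE: first cell '.' (not opp) -> no flip
Dir W: first cell '.' (not opp) -> no flip
Dir E: first cell '.' (not opp) -> no flip
Dir SW: first cell '.' (not opp) -> no flip
Dir S: first cell '.' (not opp) -> no flip
Dir SE: first cell '.' (not opp) -> no flip
All flips: (5,5)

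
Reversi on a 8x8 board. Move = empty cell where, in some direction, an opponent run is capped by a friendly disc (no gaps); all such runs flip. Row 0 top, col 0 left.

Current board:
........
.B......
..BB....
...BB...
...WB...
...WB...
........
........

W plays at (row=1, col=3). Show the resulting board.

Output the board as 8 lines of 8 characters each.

Answer: ........
.B.W....
..BW....
...WB...
...WB...
...WB...
........
........

Derivation:
Place W at (1,3); scan 8 dirs for brackets.
Dir NW: first cell '.' (not opp) -> no flip
Dir N: first cell '.' (not opp) -> no flip
Dir NE: first cell '.' (not opp) -> no flip
Dir W: first cell '.' (not opp) -> no flip
Dir E: first cell '.' (not opp) -> no flip
Dir SW: opp run (2,2), next='.' -> no flip
Dir S: opp run (2,3) (3,3) capped by W -> flip
Dir SE: first cell '.' (not opp) -> no flip
All flips: (2,3) (3,3)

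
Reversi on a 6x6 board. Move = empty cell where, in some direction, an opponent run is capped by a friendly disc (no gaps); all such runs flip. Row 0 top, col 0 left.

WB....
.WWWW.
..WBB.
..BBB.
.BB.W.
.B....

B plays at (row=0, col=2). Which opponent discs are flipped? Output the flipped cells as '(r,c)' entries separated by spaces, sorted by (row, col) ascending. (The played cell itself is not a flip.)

Dir NW: edge -> no flip
Dir N: edge -> no flip
Dir NE: edge -> no flip
Dir W: first cell 'B' (not opp) -> no flip
Dir E: first cell '.' (not opp) -> no flip
Dir SW: opp run (1,1), next='.' -> no flip
Dir S: opp run (1,2) (2,2) capped by B -> flip
Dir SE: opp run (1,3) capped by B -> flip

Answer: (1,2) (1,3) (2,2)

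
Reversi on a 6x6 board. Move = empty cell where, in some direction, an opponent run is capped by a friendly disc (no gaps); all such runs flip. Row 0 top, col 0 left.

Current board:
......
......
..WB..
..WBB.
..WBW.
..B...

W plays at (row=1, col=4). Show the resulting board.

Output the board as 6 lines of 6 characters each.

Place W at (1,4); scan 8 dirs for brackets.
Dir NW: first cell '.' (not opp) -> no flip
Dir N: first cell '.' (not opp) -> no flip
Dir NE: first cell '.' (not opp) -> no flip
Dir W: first cell '.' (not opp) -> no flip
Dir E: first cell '.' (not opp) -> no flip
Dir SW: opp run (2,3) capped by W -> flip
Dir S: first cell '.' (not opp) -> no flip
Dir SE: first cell '.' (not opp) -> no flip
All flips: (2,3)

Answer: ......
....W.
..WW..
..WBB.
..WBW.
..B...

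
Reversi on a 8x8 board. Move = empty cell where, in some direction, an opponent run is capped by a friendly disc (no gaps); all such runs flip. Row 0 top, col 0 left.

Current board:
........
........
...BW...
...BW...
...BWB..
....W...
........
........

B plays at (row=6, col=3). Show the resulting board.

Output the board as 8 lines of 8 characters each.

Answer: ........
........
...BW...
...BW...
...BWB..
....B...
...B....
........

Derivation:
Place B at (6,3); scan 8 dirs for brackets.
Dir NW: first cell '.' (not opp) -> no flip
Dir N: first cell '.' (not opp) -> no flip
Dir NE: opp run (5,4) capped by B -> flip
Dir W: first cell '.' (not opp) -> no flip
Dir E: first cell '.' (not opp) -> no flip
Dir SW: first cell '.' (not opp) -> no flip
Dir S: first cell '.' (not opp) -> no flip
Dir SE: first cell '.' (not opp) -> no flip
All flips: (5,4)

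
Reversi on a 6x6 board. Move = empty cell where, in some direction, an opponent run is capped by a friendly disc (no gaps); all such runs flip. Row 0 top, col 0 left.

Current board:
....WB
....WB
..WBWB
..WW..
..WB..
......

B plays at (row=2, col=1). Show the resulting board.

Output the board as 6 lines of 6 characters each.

Answer: ....WB
....WB
.BBBWB
..BW..
..WB..
......

Derivation:
Place B at (2,1); scan 8 dirs for brackets.
Dir NW: first cell '.' (not opp) -> no flip
Dir N: first cell '.' (not opp) -> no flip
Dir NE: first cell '.' (not opp) -> no flip
Dir W: first cell '.' (not opp) -> no flip
Dir E: opp run (2,2) capped by B -> flip
Dir SW: first cell '.' (not opp) -> no flip
Dir S: first cell '.' (not opp) -> no flip
Dir SE: opp run (3,2) capped by B -> flip
All flips: (2,2) (3,2)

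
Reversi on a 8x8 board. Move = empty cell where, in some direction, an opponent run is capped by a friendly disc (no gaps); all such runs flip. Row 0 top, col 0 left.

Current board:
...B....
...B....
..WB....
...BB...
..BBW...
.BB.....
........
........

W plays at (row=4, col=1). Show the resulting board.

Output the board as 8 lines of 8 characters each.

Answer: ...B....
...B....
..WB....
...BB...
.WWWW...
.BB.....
........
........

Derivation:
Place W at (4,1); scan 8 dirs for brackets.
Dir NW: first cell '.' (not opp) -> no flip
Dir N: first cell '.' (not opp) -> no flip
Dir NE: first cell '.' (not opp) -> no flip
Dir W: first cell '.' (not opp) -> no flip
Dir E: opp run (4,2) (4,3) capped by W -> flip
Dir SW: first cell '.' (not opp) -> no flip
Dir S: opp run (5,1), next='.' -> no flip
Dir SE: opp run (5,2), next='.' -> no flip
All flips: (4,2) (4,3)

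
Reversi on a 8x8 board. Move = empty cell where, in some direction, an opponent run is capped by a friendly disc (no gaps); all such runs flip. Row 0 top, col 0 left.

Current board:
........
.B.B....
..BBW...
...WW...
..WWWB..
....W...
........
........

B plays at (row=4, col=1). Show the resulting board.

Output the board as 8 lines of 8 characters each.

Answer: ........
.B.B....
..BBW...
...WW...
.BBBBB..
....W...
........
........

Derivation:
Place B at (4,1); scan 8 dirs for brackets.
Dir NW: first cell '.' (not opp) -> no flip
Dir N: first cell '.' (not opp) -> no flip
Dir NE: first cell '.' (not opp) -> no flip
Dir W: first cell '.' (not opp) -> no flip
Dir E: opp run (4,2) (4,3) (4,4) capped by B -> flip
Dir SW: first cell '.' (not opp) -> no flip
Dir S: first cell '.' (not opp) -> no flip
Dir SE: first cell '.' (not opp) -> no flip
All flips: (4,2) (4,3) (4,4)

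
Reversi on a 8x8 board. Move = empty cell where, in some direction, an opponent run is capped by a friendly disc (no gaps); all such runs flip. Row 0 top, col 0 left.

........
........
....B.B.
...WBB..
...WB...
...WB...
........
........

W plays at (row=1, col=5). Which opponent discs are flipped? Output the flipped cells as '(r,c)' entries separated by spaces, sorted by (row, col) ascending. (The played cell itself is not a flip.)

Dir NW: first cell '.' (not opp) -> no flip
Dir N: first cell '.' (not opp) -> no flip
Dir NE: first cell '.' (not opp) -> no flip
Dir W: first cell '.' (not opp) -> no flip
Dir E: first cell '.' (not opp) -> no flip
Dir SW: opp run (2,4) capped by W -> flip
Dir S: first cell '.' (not opp) -> no flip
Dir SE: opp run (2,6), next='.' -> no flip

Answer: (2,4)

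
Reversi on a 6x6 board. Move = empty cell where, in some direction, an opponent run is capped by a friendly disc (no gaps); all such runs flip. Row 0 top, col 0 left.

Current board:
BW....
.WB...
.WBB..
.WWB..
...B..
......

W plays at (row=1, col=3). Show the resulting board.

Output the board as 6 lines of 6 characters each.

Place W at (1,3); scan 8 dirs for brackets.
Dir NW: first cell '.' (not opp) -> no flip
Dir N: first cell '.' (not opp) -> no flip
Dir NE: first cell '.' (not opp) -> no flip
Dir W: opp run (1,2) capped by W -> flip
Dir E: first cell '.' (not opp) -> no flip
Dir SW: opp run (2,2) capped by W -> flip
Dir S: opp run (2,3) (3,3) (4,3), next='.' -> no flip
Dir SE: first cell '.' (not opp) -> no flip
All flips: (1,2) (2,2)

Answer: BW....
.WWW..
.WWB..
.WWB..
...B..
......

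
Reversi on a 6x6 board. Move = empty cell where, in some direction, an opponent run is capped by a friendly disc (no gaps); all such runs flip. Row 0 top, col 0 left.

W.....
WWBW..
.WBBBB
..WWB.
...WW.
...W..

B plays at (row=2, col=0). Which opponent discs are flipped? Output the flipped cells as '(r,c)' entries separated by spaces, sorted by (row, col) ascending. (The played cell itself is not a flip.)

Dir NW: edge -> no flip
Dir N: opp run (1,0) (0,0), next=edge -> no flip
Dir NE: opp run (1,1), next='.' -> no flip
Dir W: edge -> no flip
Dir E: opp run (2,1) capped by B -> flip
Dir SW: edge -> no flip
Dir S: first cell '.' (not opp) -> no flip
Dir SE: first cell '.' (not opp) -> no flip

Answer: (2,1)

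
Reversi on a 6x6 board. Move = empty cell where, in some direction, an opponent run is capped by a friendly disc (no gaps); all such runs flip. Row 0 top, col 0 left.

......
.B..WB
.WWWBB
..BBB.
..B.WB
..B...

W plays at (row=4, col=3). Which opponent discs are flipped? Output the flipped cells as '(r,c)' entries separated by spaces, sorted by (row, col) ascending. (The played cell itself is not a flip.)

Answer: (3,2) (3,3)

Derivation:
Dir NW: opp run (3,2) capped by W -> flip
Dir N: opp run (3,3) capped by W -> flip
Dir NE: opp run (3,4) (2,5), next=edge -> no flip
Dir W: opp run (4,2), next='.' -> no flip
Dir E: first cell 'W' (not opp) -> no flip
Dir SW: opp run (5,2), next=edge -> no flip
Dir S: first cell '.' (not opp) -> no flip
Dir SE: first cell '.' (not opp) -> no flip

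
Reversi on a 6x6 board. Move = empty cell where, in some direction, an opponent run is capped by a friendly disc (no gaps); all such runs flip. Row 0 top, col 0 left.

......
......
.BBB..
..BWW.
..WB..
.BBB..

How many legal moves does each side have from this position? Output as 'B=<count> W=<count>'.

-- B to move --
(2,4): flips 2 -> legal
(2,5): flips 1 -> legal
(3,1): flips 1 -> legal
(3,5): flips 2 -> legal
(4,1): flips 1 -> legal
(4,4): flips 1 -> legal
(4,5): flips 1 -> legal
B mobility = 7
-- W to move --
(1,0): no bracket -> illegal
(1,1): flips 1 -> legal
(1,2): flips 3 -> legal
(1,3): flips 1 -> legal
(1,4): no bracket -> illegal
(2,0): no bracket -> illegal
(2,4): no bracket -> illegal
(3,0): no bracket -> illegal
(3,1): flips 1 -> legal
(4,0): no bracket -> illegal
(4,1): no bracket -> illegal
(4,4): flips 1 -> legal
(5,0): no bracket -> illegal
(5,4): no bracket -> illegal
W mobility = 5

Answer: B=7 W=5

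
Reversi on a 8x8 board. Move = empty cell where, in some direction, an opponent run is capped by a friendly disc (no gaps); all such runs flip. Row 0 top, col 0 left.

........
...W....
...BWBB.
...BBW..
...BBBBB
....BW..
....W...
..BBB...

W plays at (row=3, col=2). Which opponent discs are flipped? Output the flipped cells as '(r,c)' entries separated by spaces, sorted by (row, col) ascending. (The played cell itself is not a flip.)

Answer: (3,3) (3,4)

Derivation:
Dir NW: first cell '.' (not opp) -> no flip
Dir N: first cell '.' (not opp) -> no flip
Dir NE: opp run (2,3), next='.' -> no flip
Dir W: first cell '.' (not opp) -> no flip
Dir E: opp run (3,3) (3,4) capped by W -> flip
Dir SW: first cell '.' (not opp) -> no flip
Dir S: first cell '.' (not opp) -> no flip
Dir SE: opp run (4,3) (5,4), next='.' -> no flip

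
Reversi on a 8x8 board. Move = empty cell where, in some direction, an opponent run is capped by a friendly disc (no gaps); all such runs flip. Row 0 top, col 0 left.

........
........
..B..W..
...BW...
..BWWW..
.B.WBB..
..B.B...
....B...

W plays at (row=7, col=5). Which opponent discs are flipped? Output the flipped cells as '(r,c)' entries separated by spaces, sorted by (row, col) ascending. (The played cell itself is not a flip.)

Dir NW: opp run (6,4) capped by W -> flip
Dir N: first cell '.' (not opp) -> no flip
Dir NE: first cell '.' (not opp) -> no flip
Dir W: opp run (7,4), next='.' -> no flip
Dir E: first cell '.' (not opp) -> no flip
Dir SW: edge -> no flip
Dir S: edge -> no flip
Dir SE: edge -> no flip

Answer: (6,4)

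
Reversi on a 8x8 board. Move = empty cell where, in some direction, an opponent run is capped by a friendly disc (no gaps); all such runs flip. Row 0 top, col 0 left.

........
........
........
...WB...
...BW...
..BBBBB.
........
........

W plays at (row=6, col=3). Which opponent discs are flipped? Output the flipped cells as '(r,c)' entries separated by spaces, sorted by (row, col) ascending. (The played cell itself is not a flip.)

Dir NW: opp run (5,2), next='.' -> no flip
Dir N: opp run (5,3) (4,3) capped by W -> flip
Dir NE: opp run (5,4), next='.' -> no flip
Dir W: first cell '.' (not opp) -> no flip
Dir E: first cell '.' (not opp) -> no flip
Dir SW: first cell '.' (not opp) -> no flip
Dir S: first cell '.' (not opp) -> no flip
Dir SE: first cell '.' (not opp) -> no flip

Answer: (4,3) (5,3)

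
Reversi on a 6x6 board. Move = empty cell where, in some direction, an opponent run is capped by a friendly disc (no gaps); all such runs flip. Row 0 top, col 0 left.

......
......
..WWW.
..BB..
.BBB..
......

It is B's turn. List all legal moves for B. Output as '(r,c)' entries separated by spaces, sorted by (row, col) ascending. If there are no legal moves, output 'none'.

(1,1): flips 1 -> legal
(1,2): flips 1 -> legal
(1,3): flips 1 -> legal
(1,4): flips 1 -> legal
(1,5): flips 1 -> legal
(2,1): no bracket -> illegal
(2,5): no bracket -> illegal
(3,1): no bracket -> illegal
(3,4): no bracket -> illegal
(3,5): no bracket -> illegal

Answer: (1,1) (1,2) (1,3) (1,4) (1,5)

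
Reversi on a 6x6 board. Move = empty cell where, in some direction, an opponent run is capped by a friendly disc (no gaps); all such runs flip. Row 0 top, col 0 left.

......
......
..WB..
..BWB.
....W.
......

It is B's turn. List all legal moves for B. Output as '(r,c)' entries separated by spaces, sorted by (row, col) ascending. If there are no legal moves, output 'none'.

Answer: (1,2) (2,1) (4,3) (5,4)

Derivation:
(1,1): no bracket -> illegal
(1,2): flips 1 -> legal
(1,3): no bracket -> illegal
(2,1): flips 1 -> legal
(2,4): no bracket -> illegal
(3,1): no bracket -> illegal
(3,5): no bracket -> illegal
(4,2): no bracket -> illegal
(4,3): flips 1 -> legal
(4,5): no bracket -> illegal
(5,3): no bracket -> illegal
(5,4): flips 1 -> legal
(5,5): no bracket -> illegal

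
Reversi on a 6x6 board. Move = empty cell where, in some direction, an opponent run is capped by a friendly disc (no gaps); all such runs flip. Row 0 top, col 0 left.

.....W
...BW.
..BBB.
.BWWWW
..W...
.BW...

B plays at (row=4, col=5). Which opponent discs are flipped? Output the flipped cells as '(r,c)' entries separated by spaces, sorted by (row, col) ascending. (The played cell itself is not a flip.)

Answer: (3,4)

Derivation:
Dir NW: opp run (3,4) capped by B -> flip
Dir N: opp run (3,5), next='.' -> no flip
Dir NE: edge -> no flip
Dir W: first cell '.' (not opp) -> no flip
Dir E: edge -> no flip
Dir SW: first cell '.' (not opp) -> no flip
Dir S: first cell '.' (not opp) -> no flip
Dir SE: edge -> no flip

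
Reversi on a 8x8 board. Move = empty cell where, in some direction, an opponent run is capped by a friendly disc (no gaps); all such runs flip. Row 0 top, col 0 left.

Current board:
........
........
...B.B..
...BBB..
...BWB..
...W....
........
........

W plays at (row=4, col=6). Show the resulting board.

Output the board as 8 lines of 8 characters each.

Answer: ........
........
...B.B..
...BBB..
...BWWW.
...W....
........
........

Derivation:
Place W at (4,6); scan 8 dirs for brackets.
Dir NW: opp run (3,5), next='.' -> no flip
Dir N: first cell '.' (not opp) -> no flip
Dir NE: first cell '.' (not opp) -> no flip
Dir W: opp run (4,5) capped by W -> flip
Dir E: first cell '.' (not opp) -> no flip
Dir SW: first cell '.' (not opp) -> no flip
Dir S: first cell '.' (not opp) -> no flip
Dir SE: first cell '.' (not opp) -> no flip
All flips: (4,5)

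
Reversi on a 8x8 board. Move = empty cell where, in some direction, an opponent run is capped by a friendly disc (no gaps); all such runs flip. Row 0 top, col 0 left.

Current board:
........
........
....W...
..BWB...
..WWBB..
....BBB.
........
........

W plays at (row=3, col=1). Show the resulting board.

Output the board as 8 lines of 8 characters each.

Answer: ........
........
....W...
.WWWB...
..WWBB..
....BBB.
........
........

Derivation:
Place W at (3,1); scan 8 dirs for brackets.
Dir NW: first cell '.' (not opp) -> no flip
Dir N: first cell '.' (not opp) -> no flip
Dir NE: first cell '.' (not opp) -> no flip
Dir W: first cell '.' (not opp) -> no flip
Dir E: opp run (3,2) capped by W -> flip
Dir SW: first cell '.' (not opp) -> no flip
Dir S: first cell '.' (not opp) -> no flip
Dir SE: first cell 'W' (not opp) -> no flip
All flips: (3,2)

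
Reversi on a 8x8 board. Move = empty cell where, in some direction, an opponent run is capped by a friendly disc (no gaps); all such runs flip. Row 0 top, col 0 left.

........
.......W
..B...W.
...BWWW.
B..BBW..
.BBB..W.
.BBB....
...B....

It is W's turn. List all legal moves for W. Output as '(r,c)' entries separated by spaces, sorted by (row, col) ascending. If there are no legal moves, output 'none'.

(1,1): no bracket -> illegal
(1,2): no bracket -> illegal
(1,3): no bracket -> illegal
(2,1): no bracket -> illegal
(2,3): no bracket -> illegal
(2,4): no bracket -> illegal
(3,0): no bracket -> illegal
(3,1): no bracket -> illegal
(3,2): flips 1 -> legal
(4,1): no bracket -> illegal
(4,2): flips 2 -> legal
(5,0): no bracket -> illegal
(5,4): flips 1 -> legal
(5,5): no bracket -> illegal
(6,0): no bracket -> illegal
(6,4): no bracket -> illegal
(7,0): flips 3 -> legal
(7,1): flips 3 -> legal
(7,2): no bracket -> illegal
(7,4): no bracket -> illegal

Answer: (3,2) (4,2) (5,4) (7,0) (7,1)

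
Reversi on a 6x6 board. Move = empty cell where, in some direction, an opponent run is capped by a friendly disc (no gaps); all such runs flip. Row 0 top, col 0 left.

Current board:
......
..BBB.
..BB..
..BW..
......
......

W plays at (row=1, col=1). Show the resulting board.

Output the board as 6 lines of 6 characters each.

Place W at (1,1); scan 8 dirs for brackets.
Dir NW: first cell '.' (not opp) -> no flip
Dir N: first cell '.' (not opp) -> no flip
Dir NE: first cell '.' (not opp) -> no flip
Dir W: first cell '.' (not opp) -> no flip
Dir E: opp run (1,2) (1,3) (1,4), next='.' -> no flip
Dir SW: first cell '.' (not opp) -> no flip
Dir S: first cell '.' (not opp) -> no flip
Dir SE: opp run (2,2) capped by W -> flip
All flips: (2,2)

Answer: ......
.WBBB.
..WB..
..BW..
......
......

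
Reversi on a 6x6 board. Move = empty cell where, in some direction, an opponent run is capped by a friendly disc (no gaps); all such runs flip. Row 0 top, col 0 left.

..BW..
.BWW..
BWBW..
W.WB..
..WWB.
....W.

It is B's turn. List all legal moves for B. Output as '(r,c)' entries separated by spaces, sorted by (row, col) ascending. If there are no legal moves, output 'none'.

(0,1): no bracket -> illegal
(0,4): flips 2 -> legal
(1,0): no bracket -> illegal
(1,4): flips 2 -> legal
(2,4): flips 2 -> legal
(3,1): flips 2 -> legal
(3,4): no bracket -> illegal
(4,0): flips 1 -> legal
(4,1): flips 2 -> legal
(4,5): no bracket -> illegal
(5,1): flips 1 -> legal
(5,2): flips 2 -> legal
(5,3): flips 1 -> legal
(5,5): no bracket -> illegal

Answer: (0,4) (1,4) (2,4) (3,1) (4,0) (4,1) (5,1) (5,2) (5,3)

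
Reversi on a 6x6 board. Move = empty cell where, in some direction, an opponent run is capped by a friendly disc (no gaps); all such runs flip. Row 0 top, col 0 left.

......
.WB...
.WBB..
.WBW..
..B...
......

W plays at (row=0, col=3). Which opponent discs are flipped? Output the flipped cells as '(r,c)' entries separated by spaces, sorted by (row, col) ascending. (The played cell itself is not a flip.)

Dir NW: edge -> no flip
Dir N: edge -> no flip
Dir NE: edge -> no flip
Dir W: first cell '.' (not opp) -> no flip
Dir E: first cell '.' (not opp) -> no flip
Dir SW: opp run (1,2) capped by W -> flip
Dir S: first cell '.' (not opp) -> no flip
Dir SE: first cell '.' (not opp) -> no flip

Answer: (1,2)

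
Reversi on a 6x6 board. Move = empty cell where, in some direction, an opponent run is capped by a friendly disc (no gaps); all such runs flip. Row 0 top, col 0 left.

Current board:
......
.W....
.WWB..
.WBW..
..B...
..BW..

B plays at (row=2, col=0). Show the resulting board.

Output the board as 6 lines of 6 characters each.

Answer: ......
.W....
BBBB..
.BBW..
..B...
..BW..

Derivation:
Place B at (2,0); scan 8 dirs for brackets.
Dir NW: edge -> no flip
Dir N: first cell '.' (not opp) -> no flip
Dir NE: opp run (1,1), next='.' -> no flip
Dir W: edge -> no flip
Dir E: opp run (2,1) (2,2) capped by B -> flip
Dir SW: edge -> no flip
Dir S: first cell '.' (not opp) -> no flip
Dir SE: opp run (3,1) capped by B -> flip
All flips: (2,1) (2,2) (3,1)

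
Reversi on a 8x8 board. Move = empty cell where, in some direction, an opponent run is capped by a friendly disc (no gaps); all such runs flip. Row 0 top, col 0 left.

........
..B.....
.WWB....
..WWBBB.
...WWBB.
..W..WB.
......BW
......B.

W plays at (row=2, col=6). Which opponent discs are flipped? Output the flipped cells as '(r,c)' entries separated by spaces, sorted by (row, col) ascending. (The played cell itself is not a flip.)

Answer: (3,5)

Derivation:
Dir NW: first cell '.' (not opp) -> no flip
Dir N: first cell '.' (not opp) -> no flip
Dir NE: first cell '.' (not opp) -> no flip
Dir W: first cell '.' (not opp) -> no flip
Dir E: first cell '.' (not opp) -> no flip
Dir SW: opp run (3,5) capped by W -> flip
Dir S: opp run (3,6) (4,6) (5,6) (6,6) (7,6), next=edge -> no flip
Dir SE: first cell '.' (not opp) -> no flip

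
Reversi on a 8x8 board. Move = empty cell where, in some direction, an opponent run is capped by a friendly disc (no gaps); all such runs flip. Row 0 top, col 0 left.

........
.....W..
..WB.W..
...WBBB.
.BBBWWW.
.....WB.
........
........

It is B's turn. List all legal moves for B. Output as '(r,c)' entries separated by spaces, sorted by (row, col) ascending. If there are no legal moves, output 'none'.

(0,4): no bracket -> illegal
(0,5): flips 2 -> legal
(0,6): no bracket -> illegal
(1,1): no bracket -> illegal
(1,2): no bracket -> illegal
(1,3): no bracket -> illegal
(1,4): flips 1 -> legal
(1,6): flips 1 -> legal
(2,1): flips 1 -> legal
(2,4): flips 1 -> legal
(2,6): no bracket -> illegal
(3,1): no bracket -> illegal
(3,2): flips 1 -> legal
(3,7): no bracket -> illegal
(4,7): flips 3 -> legal
(5,3): flips 1 -> legal
(5,4): flips 3 -> legal
(5,7): flips 1 -> legal
(6,4): no bracket -> illegal
(6,5): flips 2 -> legal
(6,6): no bracket -> illegal

Answer: (0,5) (1,4) (1,6) (2,1) (2,4) (3,2) (4,7) (5,3) (5,4) (5,7) (6,5)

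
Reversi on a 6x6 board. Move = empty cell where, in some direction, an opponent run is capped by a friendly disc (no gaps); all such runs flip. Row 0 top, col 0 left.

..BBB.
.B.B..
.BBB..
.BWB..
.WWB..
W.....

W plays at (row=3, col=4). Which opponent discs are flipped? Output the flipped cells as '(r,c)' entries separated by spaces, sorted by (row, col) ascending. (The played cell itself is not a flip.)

Answer: (3,3)

Derivation:
Dir NW: opp run (2,3), next='.' -> no flip
Dir N: first cell '.' (not opp) -> no flip
Dir NE: first cell '.' (not opp) -> no flip
Dir W: opp run (3,3) capped by W -> flip
Dir E: first cell '.' (not opp) -> no flip
Dir SW: opp run (4,3), next='.' -> no flip
Dir S: first cell '.' (not opp) -> no flip
Dir SE: first cell '.' (not opp) -> no flip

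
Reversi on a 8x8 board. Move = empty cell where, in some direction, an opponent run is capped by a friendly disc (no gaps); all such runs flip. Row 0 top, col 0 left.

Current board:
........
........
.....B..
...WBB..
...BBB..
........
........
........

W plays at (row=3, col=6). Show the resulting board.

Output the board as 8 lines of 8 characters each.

Place W at (3,6); scan 8 dirs for brackets.
Dir NW: opp run (2,5), next='.' -> no flip
Dir N: first cell '.' (not opp) -> no flip
Dir NE: first cell '.' (not opp) -> no flip
Dir W: opp run (3,5) (3,4) capped by W -> flip
Dir E: first cell '.' (not opp) -> no flip
Dir SW: opp run (4,5), next='.' -> no flip
Dir S: first cell '.' (not opp) -> no flip
Dir SE: first cell '.' (not opp) -> no flip
All flips: (3,4) (3,5)

Answer: ........
........
.....B..
...WWWW.
...BBB..
........
........
........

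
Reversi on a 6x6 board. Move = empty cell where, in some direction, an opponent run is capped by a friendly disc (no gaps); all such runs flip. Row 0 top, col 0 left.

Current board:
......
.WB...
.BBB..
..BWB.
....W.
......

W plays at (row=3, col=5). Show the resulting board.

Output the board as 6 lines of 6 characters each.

Place W at (3,5); scan 8 dirs for brackets.
Dir NW: first cell '.' (not opp) -> no flip
Dir N: first cell '.' (not opp) -> no flip
Dir NE: edge -> no flip
Dir W: opp run (3,4) capped by W -> flip
Dir E: edge -> no flip
Dir SW: first cell 'W' (not opp) -> no flip
Dir S: first cell '.' (not opp) -> no flip
Dir SE: edge -> no flip
All flips: (3,4)

Answer: ......
.WB...
.BBB..
..BWWW
....W.
......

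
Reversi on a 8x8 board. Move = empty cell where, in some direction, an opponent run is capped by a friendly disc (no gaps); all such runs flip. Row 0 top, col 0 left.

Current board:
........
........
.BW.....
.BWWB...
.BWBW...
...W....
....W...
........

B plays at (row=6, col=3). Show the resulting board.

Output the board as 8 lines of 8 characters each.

Place B at (6,3); scan 8 dirs for brackets.
Dir NW: first cell '.' (not opp) -> no flip
Dir N: opp run (5,3) capped by B -> flip
Dir NE: first cell '.' (not opp) -> no flip
Dir W: first cell '.' (not opp) -> no flip
Dir E: opp run (6,4), next='.' -> no flip
Dir SW: first cell '.' (not opp) -> no flip
Dir S: first cell '.' (not opp) -> no flip
Dir SE: first cell '.' (not opp) -> no flip
All flips: (5,3)

Answer: ........
........
.BW.....
.BWWB...
.BWBW...
...B....
...BW...
........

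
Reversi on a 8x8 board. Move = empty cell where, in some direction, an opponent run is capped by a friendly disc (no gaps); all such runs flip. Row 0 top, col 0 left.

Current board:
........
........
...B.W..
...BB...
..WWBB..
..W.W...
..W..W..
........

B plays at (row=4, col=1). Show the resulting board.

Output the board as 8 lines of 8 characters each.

Place B at (4,1); scan 8 dirs for brackets.
Dir NW: first cell '.' (not opp) -> no flip
Dir N: first cell '.' (not opp) -> no flip
Dir NE: first cell '.' (not opp) -> no flip
Dir W: first cell '.' (not opp) -> no flip
Dir E: opp run (4,2) (4,3) capped by B -> flip
Dir SW: first cell '.' (not opp) -> no flip
Dir S: first cell '.' (not opp) -> no flip
Dir SE: opp run (5,2), next='.' -> no flip
All flips: (4,2) (4,3)

Answer: ........
........
...B.W..
...BB...
.BBBBB..
..W.W...
..W..W..
........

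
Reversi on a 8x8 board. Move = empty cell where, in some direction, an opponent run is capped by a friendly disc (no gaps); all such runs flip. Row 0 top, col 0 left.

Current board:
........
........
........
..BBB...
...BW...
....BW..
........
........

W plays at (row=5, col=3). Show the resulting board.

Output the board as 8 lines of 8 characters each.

Answer: ........
........
........
..BBB...
...BW...
...WWW..
........
........

Derivation:
Place W at (5,3); scan 8 dirs for brackets.
Dir NW: first cell '.' (not opp) -> no flip
Dir N: opp run (4,3) (3,3), next='.' -> no flip
Dir NE: first cell 'W' (not opp) -> no flip
Dir W: first cell '.' (not opp) -> no flip
Dir E: opp run (5,4) capped by W -> flip
Dir SW: first cell '.' (not opp) -> no flip
Dir S: first cell '.' (not opp) -> no flip
Dir SE: first cell '.' (not opp) -> no flip
All flips: (5,4)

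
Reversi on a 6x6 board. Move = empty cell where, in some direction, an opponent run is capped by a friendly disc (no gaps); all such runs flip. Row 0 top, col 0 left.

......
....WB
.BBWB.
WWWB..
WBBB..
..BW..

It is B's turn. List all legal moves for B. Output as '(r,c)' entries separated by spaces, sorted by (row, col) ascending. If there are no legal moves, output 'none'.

Answer: (0,4) (0,5) (1,3) (2,0) (5,4)

Derivation:
(0,3): no bracket -> illegal
(0,4): flips 1 -> legal
(0,5): flips 3 -> legal
(1,2): no bracket -> illegal
(1,3): flips 2 -> legal
(2,0): flips 1 -> legal
(2,5): no bracket -> illegal
(3,4): no bracket -> illegal
(4,4): no bracket -> illegal
(5,0): no bracket -> illegal
(5,1): no bracket -> illegal
(5,4): flips 1 -> legal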